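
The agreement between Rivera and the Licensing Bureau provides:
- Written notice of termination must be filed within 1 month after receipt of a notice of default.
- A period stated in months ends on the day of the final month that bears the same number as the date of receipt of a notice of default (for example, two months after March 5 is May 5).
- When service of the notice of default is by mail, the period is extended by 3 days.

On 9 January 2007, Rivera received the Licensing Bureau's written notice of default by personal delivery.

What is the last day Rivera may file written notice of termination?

February 9, 2007

1 month after 9 January 2007 is February 9, 2007.
Service was not by mail, so no mail extension applies.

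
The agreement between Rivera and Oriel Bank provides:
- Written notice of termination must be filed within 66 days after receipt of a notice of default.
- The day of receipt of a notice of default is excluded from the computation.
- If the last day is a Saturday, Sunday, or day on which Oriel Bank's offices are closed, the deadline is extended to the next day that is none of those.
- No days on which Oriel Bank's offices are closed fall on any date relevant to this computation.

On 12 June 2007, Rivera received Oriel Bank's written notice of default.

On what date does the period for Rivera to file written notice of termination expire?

66 days after 12 June 2007 is August 17, 2007.
August 17, 2007 is a Friday and not a day on which Oriel Bank's offices are closed, so no extension applies.

August 17, 2007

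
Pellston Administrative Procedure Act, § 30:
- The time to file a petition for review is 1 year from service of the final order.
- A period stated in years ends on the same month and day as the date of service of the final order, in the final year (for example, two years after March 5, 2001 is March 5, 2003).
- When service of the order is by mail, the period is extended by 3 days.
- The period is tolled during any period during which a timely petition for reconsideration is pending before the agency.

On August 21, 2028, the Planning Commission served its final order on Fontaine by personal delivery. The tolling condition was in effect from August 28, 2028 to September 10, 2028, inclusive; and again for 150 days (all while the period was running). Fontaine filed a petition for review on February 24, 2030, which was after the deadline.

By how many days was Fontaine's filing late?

23 days

1 year after August 21, 2028 is August 21, 2029.
Service was not by mail, so no mail extension applies.
From August 28, 2028 through September 10, 2028 inclusive is 14 days; tolling adds 14 days: August 21, 2029 + 14 days = September 4, 2029.
Tolling adds 150 days: September 4, 2029 + 150 days = February 1, 2030.
The deadline is February 1, 2030; from February 1, 2030 to February 24, 2030 is 23 days.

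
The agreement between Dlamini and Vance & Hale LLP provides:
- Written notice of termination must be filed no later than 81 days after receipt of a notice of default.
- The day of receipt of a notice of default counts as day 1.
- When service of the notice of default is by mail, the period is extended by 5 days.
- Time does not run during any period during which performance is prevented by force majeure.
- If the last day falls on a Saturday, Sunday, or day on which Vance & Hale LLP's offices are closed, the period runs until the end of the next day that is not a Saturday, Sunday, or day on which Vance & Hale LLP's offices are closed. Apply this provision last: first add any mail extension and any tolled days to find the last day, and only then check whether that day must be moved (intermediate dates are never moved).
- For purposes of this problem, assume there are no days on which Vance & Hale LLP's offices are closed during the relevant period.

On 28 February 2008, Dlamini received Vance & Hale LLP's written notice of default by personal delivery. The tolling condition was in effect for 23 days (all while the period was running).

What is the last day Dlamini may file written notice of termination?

Counting 28 February 2008 as day 1, day 81 is May 18, 2008.
Service was not by mail, so no mail extension applies.
Tolling adds 23 days: May 18, 2008 + 23 days = June 10, 2008.
June 10, 2008 is a Tuesday and not a day on which Vance & Hale LLP's offices are closed, so no extension applies.

June 10, 2008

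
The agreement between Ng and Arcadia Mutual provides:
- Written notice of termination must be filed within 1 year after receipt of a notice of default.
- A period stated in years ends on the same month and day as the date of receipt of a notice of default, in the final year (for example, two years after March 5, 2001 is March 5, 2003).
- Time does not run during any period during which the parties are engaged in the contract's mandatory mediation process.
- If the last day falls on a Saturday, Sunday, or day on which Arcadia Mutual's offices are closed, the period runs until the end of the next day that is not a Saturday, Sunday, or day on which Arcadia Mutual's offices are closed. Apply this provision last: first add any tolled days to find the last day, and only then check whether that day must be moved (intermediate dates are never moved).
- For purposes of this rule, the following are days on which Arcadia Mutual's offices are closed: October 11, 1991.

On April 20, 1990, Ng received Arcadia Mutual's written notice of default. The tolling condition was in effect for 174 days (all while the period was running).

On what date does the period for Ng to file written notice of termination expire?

1 year after April 20, 1990 is April 20, 1991.
Tolling adds 174 days: April 20, 1991 + 174 days = October 11, 1991.
October 11, 1991 is a listed holiday; October 12, 1991 is Saturday; October 13, 1991 is Sunday. The next qualifying day is October 14, 1991.

October 14, 1991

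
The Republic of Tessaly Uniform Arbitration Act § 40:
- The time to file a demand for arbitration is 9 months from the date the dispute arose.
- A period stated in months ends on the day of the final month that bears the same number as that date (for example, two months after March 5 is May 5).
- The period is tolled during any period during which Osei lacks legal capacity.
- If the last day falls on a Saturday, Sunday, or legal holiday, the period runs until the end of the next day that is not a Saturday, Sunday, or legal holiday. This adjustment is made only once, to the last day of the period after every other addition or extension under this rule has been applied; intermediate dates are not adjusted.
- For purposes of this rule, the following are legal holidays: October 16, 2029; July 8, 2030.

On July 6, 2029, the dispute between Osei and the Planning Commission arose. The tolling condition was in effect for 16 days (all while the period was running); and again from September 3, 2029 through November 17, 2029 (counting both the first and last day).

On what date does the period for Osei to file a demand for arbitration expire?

9 months after July 6, 2029 is April 6, 2030.
Tolling adds 16 days: April 6, 2030 + 16 days = April 22, 2030.
From September 3, 2029 through November 17, 2029 inclusive is 76 days; tolling adds 76 days: April 22, 2030 + 76 days = July 7, 2030.
July 7, 2030 is Sunday; July 8, 2030 is a listed holiday. The next qualifying day is July 9, 2030.

July 9, 2030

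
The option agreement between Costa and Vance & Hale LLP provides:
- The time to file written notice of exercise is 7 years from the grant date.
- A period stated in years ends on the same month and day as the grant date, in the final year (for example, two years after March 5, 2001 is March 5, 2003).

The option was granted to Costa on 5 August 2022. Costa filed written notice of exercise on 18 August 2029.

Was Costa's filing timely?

No

7 years after 5 August 2022 is August 5, 2029.
The deadline is August 5, 2029; the filing on August 18, 2029 is after that date.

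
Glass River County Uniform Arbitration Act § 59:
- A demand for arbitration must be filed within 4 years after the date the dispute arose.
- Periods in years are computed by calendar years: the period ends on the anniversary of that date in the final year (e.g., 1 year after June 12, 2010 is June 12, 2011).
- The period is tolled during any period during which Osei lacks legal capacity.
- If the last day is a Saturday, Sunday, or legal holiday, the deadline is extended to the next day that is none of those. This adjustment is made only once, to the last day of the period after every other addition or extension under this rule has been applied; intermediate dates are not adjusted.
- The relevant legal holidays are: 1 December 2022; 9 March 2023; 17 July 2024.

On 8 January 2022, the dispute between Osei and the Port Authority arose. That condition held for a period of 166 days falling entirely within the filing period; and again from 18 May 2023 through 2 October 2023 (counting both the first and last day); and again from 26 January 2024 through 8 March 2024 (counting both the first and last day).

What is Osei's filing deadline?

4 years after 8 January 2022 is January 8, 2026.
Tolling adds 166 days: January 8, 2026 + 166 days = June 23, 2026.
From May 18, 2023 through October 2, 2023 inclusive is 138 days; tolling adds 138 days: June 23, 2026 + 138 days = November 8, 2026.
From January 26, 2024 through March 8, 2024 inclusive is 43 days; tolling adds 43 days: November 8, 2026 + 43 days = December 21, 2026.
December 21, 2026 is a Monday and not a legal holiday, so no extension applies.

December 21, 2026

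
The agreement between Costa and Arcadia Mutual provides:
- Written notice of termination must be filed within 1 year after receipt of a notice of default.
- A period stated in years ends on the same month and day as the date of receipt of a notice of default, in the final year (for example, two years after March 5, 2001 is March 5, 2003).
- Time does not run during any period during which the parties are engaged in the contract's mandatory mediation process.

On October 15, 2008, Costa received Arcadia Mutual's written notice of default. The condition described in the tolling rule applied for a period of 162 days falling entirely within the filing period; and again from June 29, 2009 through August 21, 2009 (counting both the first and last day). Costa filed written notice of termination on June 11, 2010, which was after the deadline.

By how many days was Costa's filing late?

23 days

1 year after October 15, 2008 is October 15, 2009.
Tolling adds 162 days: October 15, 2009 + 162 days = March 26, 2010.
From June 29, 2009 through August 21, 2009 inclusive is 54 days; tolling adds 54 days: March 26, 2010 + 54 days = May 19, 2010.
The deadline is May 19, 2010; from May 19, 2010 to June 11, 2010 is 23 days.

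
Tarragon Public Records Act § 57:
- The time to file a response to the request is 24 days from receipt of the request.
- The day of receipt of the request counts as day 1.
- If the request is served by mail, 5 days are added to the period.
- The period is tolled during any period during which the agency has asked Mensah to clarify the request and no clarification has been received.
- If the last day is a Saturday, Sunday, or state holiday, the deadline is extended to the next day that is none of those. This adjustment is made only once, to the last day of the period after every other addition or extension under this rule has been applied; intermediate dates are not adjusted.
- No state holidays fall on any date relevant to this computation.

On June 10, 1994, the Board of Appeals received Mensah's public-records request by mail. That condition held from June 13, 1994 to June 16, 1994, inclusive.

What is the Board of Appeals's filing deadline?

Counting June 10, 1994 as day 1, day 24 is July 3, 1994.
Service was by mail, adding 5 days: July 3, 1994 + 5 days = July 8, 1994.
From June 13, 1994 through June 16, 1994 inclusive is 4 days; tolling adds 4 days: July 8, 1994 + 4 days = July 12, 1994.
July 12, 1994 is a Tuesday and not a state holiday, so no extension applies.

July 12, 1994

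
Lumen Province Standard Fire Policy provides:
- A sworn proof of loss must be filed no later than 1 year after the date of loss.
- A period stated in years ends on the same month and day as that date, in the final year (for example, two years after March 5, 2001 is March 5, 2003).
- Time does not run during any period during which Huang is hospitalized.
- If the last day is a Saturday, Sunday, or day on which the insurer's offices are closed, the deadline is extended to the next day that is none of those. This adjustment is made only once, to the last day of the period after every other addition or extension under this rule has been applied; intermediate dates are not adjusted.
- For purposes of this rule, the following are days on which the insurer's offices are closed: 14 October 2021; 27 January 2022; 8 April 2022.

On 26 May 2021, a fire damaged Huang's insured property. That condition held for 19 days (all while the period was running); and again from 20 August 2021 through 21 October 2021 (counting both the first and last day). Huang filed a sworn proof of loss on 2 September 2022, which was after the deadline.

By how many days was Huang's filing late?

1 year after 26 May 2021 is May 26, 2022.
Tolling adds 19 days: May 26, 2022 + 19 days = June 14, 2022.
From August 20, 2021 through October 21, 2021 inclusive is 63 days; tolling adds 63 days: June 14, 2022 + 63 days = August 16, 2022.
August 16, 2022 is a Tuesday and not a day on which the insurer's offices are closed, so no extension applies.
The deadline is August 16, 2022; from August 16, 2022 to September 2, 2022 is 17 days.

17 days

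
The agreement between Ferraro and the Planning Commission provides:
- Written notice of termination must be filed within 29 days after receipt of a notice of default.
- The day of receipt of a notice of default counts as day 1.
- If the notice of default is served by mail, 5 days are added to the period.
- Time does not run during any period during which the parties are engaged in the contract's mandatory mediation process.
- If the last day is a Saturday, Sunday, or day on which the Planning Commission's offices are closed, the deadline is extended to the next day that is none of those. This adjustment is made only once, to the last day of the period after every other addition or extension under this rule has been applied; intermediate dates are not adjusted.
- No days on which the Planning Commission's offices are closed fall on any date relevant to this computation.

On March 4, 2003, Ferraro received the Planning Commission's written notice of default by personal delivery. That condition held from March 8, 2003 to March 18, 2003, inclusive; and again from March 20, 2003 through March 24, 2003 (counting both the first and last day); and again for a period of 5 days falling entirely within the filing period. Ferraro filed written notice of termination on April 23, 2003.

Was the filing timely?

No

Counting March 4, 2003 as day 1, day 29 is April 1, 2003.
Service was not by mail, so no mail extension applies.
From March 8, 2003 through March 18, 2003 inclusive is 11 days; tolling adds 11 days: April 1, 2003 + 11 days = April 12, 2003.
From March 20, 2003 through March 24, 2003 inclusive is 5 days; tolling adds 5 days: April 12, 2003 + 5 days = April 17, 2003.
Tolling adds 5 days: April 17, 2003 + 5 days = April 22, 2003.
April 22, 2003 is a Tuesday and not a day on which the Planning Commission's offices are closed, so no extension applies.
The deadline is April 22, 2003; the filing on April 23, 2003 is after that date.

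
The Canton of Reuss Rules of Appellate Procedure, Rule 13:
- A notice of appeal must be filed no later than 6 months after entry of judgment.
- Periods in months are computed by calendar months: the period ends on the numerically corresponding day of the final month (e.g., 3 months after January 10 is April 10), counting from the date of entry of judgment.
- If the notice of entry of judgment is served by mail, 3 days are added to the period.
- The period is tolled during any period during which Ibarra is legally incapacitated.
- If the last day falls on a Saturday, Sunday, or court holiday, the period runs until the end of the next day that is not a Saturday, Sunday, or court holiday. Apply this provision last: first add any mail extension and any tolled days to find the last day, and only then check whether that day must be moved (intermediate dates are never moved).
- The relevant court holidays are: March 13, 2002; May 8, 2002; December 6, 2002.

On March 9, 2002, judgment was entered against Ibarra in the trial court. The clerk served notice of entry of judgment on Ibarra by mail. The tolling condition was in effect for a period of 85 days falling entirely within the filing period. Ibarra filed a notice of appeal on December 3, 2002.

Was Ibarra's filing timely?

6 months after March 9, 2002 is September 9, 2002.
Service was by mail, adding 3 days: September 9, 2002 + 3 days = September 12, 2002.
Tolling adds 85 days: September 12, 2002 + 85 days = December 6, 2002.
December 6, 2002 is a listed holiday; December 7, 2002 is Saturday; December 8, 2002 is Sunday. The next qualifying day is December 9, 2002.
The deadline is December 9, 2002; the filing on December 3, 2002 is on or before that date.

Yes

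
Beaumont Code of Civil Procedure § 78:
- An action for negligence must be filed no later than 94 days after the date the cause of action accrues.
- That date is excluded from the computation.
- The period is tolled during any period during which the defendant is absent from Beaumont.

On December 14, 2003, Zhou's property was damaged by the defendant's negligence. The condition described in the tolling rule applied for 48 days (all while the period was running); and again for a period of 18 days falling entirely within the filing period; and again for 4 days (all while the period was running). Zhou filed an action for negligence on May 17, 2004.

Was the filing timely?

Yes

94 days after December 14, 2003 is March 17, 2004.
Tolling adds 48 days: March 17, 2004 + 48 days = May 4, 2004.
Tolling adds 18 days: May 4, 2004 + 18 days = May 22, 2004.
Tolling adds 4 days: May 22, 2004 + 4 days = May 26, 2004.
The deadline is May 26, 2004; the filing on May 17, 2004 is on or before that date.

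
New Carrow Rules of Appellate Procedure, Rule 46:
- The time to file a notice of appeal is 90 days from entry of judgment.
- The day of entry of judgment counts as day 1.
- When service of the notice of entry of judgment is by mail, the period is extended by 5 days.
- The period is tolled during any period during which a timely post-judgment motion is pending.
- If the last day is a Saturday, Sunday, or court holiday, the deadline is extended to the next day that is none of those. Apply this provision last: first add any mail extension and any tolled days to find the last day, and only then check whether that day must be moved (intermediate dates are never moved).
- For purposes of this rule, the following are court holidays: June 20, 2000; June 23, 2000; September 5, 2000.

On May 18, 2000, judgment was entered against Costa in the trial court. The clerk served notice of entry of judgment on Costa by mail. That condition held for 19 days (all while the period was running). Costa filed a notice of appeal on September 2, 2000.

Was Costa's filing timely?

Yes

Counting May 18, 2000 as day 1, day 90 is August 15, 2000.
Service was by mail, adding 5 days: August 15, 2000 + 5 days = August 20, 2000.
Tolling adds 19 days: August 20, 2000 + 19 days = September 8, 2000.
September 8, 2000 is a Friday and not a court holiday, so no extension applies.
The deadline is September 8, 2000; the filing on September 2, 2000 is on or before that date.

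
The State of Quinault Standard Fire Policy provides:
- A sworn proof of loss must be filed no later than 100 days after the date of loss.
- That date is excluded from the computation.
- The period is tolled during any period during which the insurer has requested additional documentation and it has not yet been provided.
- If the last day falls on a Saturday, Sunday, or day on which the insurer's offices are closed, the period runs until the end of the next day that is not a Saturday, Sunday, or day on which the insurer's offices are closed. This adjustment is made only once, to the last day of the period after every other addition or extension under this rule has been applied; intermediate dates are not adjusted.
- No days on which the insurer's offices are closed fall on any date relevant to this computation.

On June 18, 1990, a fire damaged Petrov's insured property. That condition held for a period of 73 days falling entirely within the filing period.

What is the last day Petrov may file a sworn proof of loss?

100 days after June 18, 1990 is September 26, 1990.
Tolling adds 73 days: September 26, 1990 + 73 days = December 8, 1990.
December 8, 1990 is Saturday; December 9, 1990 is Sunday. The next qualifying day is December 10, 1990.

December 10, 1990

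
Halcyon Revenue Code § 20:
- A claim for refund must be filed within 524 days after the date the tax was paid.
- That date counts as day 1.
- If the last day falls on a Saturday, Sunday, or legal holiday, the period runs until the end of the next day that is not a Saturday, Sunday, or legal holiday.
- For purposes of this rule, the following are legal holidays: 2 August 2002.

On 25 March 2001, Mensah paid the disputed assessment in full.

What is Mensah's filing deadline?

August 30, 2002

Counting 25 March 2001 as day 1, day 524 is August 30, 2002.
August 30, 2002 is a Friday and not a legal holiday, so no extension applies.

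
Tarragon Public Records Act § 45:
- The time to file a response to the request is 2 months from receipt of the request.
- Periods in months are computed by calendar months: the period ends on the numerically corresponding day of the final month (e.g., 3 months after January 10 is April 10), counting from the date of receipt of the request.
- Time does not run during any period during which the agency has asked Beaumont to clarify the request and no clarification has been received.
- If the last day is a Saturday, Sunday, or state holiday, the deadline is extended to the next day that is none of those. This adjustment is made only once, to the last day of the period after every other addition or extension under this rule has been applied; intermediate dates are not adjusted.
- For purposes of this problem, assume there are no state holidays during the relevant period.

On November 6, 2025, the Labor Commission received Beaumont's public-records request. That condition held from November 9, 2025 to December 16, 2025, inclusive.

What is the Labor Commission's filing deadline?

February 13, 2026

2 months after November 6, 2025 is January 6, 2026.
From November 9, 2025 through December 16, 2025 inclusive is 38 days; tolling adds 38 days: January 6, 2026 + 38 days = February 13, 2026.
February 13, 2026 is a Friday and not a state holiday, so no extension applies.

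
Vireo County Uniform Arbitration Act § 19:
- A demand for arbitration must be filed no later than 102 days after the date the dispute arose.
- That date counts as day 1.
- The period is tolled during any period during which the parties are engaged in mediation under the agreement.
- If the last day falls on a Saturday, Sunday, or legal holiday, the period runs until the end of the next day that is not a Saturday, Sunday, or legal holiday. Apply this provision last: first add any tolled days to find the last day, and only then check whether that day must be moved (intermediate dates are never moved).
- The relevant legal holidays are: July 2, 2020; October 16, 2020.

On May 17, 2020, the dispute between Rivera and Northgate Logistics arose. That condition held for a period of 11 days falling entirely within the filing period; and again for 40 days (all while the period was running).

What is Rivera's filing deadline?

Counting May 17, 2020 as day 1, day 102 is August 26, 2020.
Tolling adds 11 days: August 26, 2020 + 11 days = September 6, 2020.
Tolling adds 40 days: September 6, 2020 + 40 days = October 16, 2020.
October 16, 2020 is a listed holiday; October 17, 2020 is Saturday; October 18, 2020 is Sunday. The next qualifying day is October 19, 2020.

October 19, 2020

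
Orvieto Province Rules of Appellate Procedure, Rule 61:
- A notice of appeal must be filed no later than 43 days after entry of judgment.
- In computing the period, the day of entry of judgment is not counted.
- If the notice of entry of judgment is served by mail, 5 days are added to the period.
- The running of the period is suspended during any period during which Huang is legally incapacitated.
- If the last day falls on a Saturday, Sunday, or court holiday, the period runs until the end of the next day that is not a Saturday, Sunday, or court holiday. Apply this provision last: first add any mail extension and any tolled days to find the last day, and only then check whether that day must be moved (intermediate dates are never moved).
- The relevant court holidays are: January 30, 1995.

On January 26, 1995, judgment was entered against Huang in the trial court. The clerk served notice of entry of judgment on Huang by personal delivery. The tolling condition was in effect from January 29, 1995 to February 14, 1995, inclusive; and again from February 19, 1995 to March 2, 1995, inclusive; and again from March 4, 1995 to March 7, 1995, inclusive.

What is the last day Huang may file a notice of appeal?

43 days after January 26, 1995 is March 10, 1995.
Service was not by mail, so no mail extension applies.
From January 29, 1995 through February 14, 1995 inclusive is 17 days; tolling adds 17 days: March 10, 1995 + 17 days = March 27, 1995.
From February 19, 1995 through March 2, 1995 inclusive is 12 days; tolling adds 12 days: March 27, 1995 + 12 days = April 8, 1995.
From March 4, 1995 through March 7, 1995 inclusive is 4 days; tolling adds 4 days: April 8, 1995 + 4 days = April 12, 1995.
April 12, 1995 is a Wednesday and not a court holiday, so no extension applies.

April 12, 1995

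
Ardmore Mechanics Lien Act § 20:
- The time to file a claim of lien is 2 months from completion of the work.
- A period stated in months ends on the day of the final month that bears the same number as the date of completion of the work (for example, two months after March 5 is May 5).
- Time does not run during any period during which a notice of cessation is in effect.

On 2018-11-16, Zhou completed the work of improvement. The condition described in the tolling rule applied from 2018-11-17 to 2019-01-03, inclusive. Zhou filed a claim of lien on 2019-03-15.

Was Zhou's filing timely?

2 months after 2018-11-16 is January 16, 2019.
From November 17, 2018 through January 3, 2019 inclusive is 48 days; tolling adds 48 days: January 16, 2019 + 48 days = March 5, 2019.
The deadline is March 5, 2019; the filing on March 15, 2019 is after that date.

No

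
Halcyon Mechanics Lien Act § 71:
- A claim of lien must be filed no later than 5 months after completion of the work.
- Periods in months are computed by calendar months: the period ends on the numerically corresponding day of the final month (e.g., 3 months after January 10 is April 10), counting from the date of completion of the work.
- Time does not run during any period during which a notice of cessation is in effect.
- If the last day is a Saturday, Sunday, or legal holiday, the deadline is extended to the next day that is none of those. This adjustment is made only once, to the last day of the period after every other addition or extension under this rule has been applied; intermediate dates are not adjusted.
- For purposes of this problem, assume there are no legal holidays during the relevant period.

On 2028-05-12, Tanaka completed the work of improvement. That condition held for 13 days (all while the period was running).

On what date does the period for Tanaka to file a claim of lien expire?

October 25, 2028

5 months after 2028-05-12 is October 12, 2028.
Tolling adds 13 days: October 12, 2028 + 13 days = October 25, 2028.
October 25, 2028 is a Wednesday and not a legal holiday, so no extension applies.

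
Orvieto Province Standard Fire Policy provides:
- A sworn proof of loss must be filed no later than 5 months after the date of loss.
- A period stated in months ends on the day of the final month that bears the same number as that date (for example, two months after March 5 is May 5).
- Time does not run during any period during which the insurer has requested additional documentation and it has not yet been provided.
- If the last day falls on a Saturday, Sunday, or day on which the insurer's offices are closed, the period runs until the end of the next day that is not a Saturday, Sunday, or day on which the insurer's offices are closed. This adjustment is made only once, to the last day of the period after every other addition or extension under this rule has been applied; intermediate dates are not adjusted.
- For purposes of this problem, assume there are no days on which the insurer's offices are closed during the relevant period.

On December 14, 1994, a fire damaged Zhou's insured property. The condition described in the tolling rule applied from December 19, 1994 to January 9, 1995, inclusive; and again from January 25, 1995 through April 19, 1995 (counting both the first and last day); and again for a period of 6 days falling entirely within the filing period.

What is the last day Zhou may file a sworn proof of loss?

September 4, 1995

5 months after December 14, 1994 is May 14, 1995.
From December 19, 1994 through January 9, 1995 inclusive is 22 days; tolling adds 22 days: May 14, 1995 + 22 days = June 5, 1995.
From January 25, 1995 through April 19, 1995 inclusive is 85 days; tolling adds 85 days: June 5, 1995 + 85 days = August 29, 1995.
Tolling adds 6 days: August 29, 1995 + 6 days = September 4, 1995.
September 4, 1995 is a Monday and not a day on which the insurer's offices are closed, so no extension applies.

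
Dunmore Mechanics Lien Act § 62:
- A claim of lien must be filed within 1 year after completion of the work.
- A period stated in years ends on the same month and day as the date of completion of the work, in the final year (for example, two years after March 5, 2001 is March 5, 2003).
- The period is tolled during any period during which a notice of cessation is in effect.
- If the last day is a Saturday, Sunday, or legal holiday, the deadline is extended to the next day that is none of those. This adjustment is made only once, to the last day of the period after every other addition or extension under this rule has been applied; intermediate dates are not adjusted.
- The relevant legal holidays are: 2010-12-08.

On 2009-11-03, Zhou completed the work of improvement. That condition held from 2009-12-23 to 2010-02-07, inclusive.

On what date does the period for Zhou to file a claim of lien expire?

December 20, 2010

1 year after 2009-11-03 is November 3, 2010.
From December 23, 2009 through February 7, 2010 inclusive is 47 days; tolling adds 47 days: November 3, 2010 + 47 days = December 20, 2010.
December 20, 2010 is a Monday and not a legal holiday, so no extension applies.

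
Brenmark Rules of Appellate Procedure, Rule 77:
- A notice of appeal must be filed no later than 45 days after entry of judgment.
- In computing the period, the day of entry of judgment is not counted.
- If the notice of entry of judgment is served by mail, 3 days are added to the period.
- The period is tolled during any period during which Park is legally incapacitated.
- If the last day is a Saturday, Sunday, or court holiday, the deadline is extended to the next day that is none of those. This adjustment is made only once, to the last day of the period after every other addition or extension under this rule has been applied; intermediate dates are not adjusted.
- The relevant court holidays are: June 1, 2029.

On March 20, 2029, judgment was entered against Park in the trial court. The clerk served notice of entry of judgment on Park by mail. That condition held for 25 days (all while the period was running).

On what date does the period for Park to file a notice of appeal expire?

45 days after March 20, 2029 is May 4, 2029.
Service was by mail, adding 3 days: May 4, 2029 + 3 days = May 7, 2029.
Tolling adds 25 days: May 7, 2029 + 25 days = June 1, 2029.
June 1, 2029 is a listed holiday; June 2, 2029 is Saturday; June 3, 2029 is Sunday. The next qualifying day is June 4, 2029.

June 4, 2029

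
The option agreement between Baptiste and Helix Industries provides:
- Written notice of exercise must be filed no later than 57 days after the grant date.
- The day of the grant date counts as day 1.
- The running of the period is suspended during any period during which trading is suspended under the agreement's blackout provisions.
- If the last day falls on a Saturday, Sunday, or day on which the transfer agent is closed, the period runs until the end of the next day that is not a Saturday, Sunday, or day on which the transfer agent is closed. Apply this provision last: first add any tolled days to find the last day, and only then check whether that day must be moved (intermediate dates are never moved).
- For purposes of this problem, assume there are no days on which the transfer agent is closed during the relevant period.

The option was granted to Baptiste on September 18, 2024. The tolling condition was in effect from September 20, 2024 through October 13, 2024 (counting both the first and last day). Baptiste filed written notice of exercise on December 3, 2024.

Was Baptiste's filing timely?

Counting September 18, 2024 as day 1, day 57 is November 13, 2024.
From September 20, 2024 through October 13, 2024 inclusive is 24 days; tolling adds 24 days: November 13, 2024 + 24 days = December 7, 2024.
December 7, 2024 is Saturday; December 8, 2024 is Sunday. The next qualifying day is December 9, 2024.
The deadline is December 9, 2024; the filing on December 3, 2024 is on or before that date.

Yes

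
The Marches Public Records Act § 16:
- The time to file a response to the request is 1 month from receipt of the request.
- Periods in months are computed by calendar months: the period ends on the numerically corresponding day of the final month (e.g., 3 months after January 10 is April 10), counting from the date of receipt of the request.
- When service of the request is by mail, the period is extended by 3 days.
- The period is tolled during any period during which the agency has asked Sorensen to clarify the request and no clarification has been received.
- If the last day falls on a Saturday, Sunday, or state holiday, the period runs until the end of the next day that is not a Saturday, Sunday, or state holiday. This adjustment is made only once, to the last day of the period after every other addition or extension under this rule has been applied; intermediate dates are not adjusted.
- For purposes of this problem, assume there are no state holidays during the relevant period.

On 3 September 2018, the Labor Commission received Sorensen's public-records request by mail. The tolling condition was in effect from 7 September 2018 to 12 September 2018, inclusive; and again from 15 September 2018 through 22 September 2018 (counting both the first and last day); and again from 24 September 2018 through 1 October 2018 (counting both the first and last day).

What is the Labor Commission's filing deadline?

1 month after 3 September 2018 is October 3, 2018.
Service was by mail, adding 3 days: October 3, 2018 + 3 days = October 6, 2018.
From September 7, 2018 through September 12, 2018 inclusive is 6 days; tolling adds 6 days: October 6, 2018 + 6 days = October 12, 2018.
From September 15, 2018 through September 22, 2018 inclusive is 8 days; tolling adds 8 days: October 12, 2018 + 8 days = October 20, 2018.
From September 24, 2018 through October 1, 2018 inclusive is 8 days; tolling adds 8 days: October 20, 2018 + 8 days = October 28, 2018.
October 28, 2018 is Sunday. The next qualifying day is October 29, 2018.

October 29, 2018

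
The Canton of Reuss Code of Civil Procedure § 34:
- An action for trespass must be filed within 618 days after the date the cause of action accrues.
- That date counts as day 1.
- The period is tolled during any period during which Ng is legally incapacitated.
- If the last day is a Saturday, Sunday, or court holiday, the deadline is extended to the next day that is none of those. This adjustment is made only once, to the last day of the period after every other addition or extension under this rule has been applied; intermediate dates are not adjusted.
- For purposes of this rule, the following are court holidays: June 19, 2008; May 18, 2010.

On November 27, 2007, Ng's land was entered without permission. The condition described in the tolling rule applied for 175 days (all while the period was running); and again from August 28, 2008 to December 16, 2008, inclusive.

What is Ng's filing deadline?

May 19, 2010

Counting November 27, 2007 as day 1, day 618 is August 5, 2009.
Tolling adds 175 days: August 5, 2009 + 175 days = January 27, 2010.
From August 28, 2008 through December 16, 2008 inclusive is 111 days; tolling adds 111 days: January 27, 2010 + 111 days = May 18, 2010.
May 18, 2010 is a listed holiday. The next qualifying day is May 19, 2010.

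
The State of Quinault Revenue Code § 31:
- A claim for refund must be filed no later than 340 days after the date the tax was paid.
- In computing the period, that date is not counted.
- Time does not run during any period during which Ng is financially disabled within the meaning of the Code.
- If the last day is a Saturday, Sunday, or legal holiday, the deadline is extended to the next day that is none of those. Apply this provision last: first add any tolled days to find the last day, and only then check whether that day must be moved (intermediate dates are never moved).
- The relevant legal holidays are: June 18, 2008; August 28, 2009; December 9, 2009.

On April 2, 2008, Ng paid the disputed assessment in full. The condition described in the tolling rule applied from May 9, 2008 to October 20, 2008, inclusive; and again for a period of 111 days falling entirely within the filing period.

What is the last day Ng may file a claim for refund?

340 days after April 2, 2008 is March 8, 2009.
From May 9, 2008 through October 20, 2008 inclusive is 165 days; tolling adds 165 days: March 8, 2009 + 165 days = August 20, 2009.
Tolling adds 111 days: August 20, 2009 + 111 days = December 9, 2009.
December 9, 2009 is a listed holiday. The next qualifying day is December 10, 2009.

December 10, 2009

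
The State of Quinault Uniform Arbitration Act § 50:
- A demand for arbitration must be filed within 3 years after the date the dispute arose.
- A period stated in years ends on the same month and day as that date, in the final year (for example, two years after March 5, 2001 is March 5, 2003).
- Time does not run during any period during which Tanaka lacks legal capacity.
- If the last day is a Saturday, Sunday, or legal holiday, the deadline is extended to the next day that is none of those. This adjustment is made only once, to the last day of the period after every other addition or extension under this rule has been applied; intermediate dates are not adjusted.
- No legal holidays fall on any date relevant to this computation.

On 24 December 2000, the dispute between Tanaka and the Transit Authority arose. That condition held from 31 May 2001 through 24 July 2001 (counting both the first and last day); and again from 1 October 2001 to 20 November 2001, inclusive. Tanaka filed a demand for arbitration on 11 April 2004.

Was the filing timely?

No

3 years after 24 December 2000 is December 24, 2003.
From May 31, 2001 through July 24, 2001 inclusive is 55 days; tolling adds 55 days: December 24, 2003 + 55 days = February 17, 2004.
From October 1, 2001 through November 20, 2001 inclusive is 51 days; tolling adds 51 days: February 17, 2004 + 51 days = April 8, 2004.
April 8, 2004 is a Thursday and not a legal holiday, so no extension applies.
The deadline is April 8, 2004; the filing on April 11, 2004 is after that date.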